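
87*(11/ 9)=319/ 3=106.33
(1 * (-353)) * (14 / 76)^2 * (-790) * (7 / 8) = 47826205 / 5776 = 8280.16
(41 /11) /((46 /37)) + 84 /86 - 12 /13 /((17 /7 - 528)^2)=15217149566735 /3828440487014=3.97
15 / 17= 0.88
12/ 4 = 3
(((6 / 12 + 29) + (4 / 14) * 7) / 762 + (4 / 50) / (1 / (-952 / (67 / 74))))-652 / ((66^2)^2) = -21210203678182 / 252275044725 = -84.08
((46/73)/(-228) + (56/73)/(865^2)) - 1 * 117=-728544431441/6226728450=-117.00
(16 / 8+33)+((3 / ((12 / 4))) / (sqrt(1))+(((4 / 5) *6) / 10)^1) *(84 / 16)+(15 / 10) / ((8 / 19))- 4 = 16933 / 400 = 42.33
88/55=8/5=1.60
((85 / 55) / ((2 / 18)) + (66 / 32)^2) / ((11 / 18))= 460323 / 15488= 29.72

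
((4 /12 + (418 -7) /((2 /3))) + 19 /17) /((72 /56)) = 441217 /918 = 480.63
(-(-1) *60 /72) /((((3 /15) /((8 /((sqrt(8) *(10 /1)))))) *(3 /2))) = 5 *sqrt(2) /9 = 0.79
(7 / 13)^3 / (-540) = -343 / 1186380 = -0.00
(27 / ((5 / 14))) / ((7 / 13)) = 140.40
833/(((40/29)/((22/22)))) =24157/40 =603.92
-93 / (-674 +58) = 93 / 616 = 0.15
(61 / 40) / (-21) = -0.07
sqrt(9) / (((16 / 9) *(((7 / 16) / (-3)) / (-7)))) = 81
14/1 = 14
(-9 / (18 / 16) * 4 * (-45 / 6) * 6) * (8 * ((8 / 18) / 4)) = 1280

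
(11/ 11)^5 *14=14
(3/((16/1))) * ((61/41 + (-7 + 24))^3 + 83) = 1323719865/1102736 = 1200.40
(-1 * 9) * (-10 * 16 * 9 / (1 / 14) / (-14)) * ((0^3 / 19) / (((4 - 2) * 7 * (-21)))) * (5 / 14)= 0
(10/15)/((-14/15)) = -5/7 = -0.71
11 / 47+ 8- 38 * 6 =-10329 / 47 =-219.77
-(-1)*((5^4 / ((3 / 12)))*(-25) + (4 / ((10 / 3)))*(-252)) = -314012 / 5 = -62802.40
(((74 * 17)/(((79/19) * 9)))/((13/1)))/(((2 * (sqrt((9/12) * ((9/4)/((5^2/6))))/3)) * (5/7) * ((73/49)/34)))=278745124 * sqrt(2)/2024217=194.74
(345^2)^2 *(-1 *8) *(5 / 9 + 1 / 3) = -100742760000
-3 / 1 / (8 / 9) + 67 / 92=-487 / 184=-2.65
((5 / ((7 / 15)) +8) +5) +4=194 / 7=27.71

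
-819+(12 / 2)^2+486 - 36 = -333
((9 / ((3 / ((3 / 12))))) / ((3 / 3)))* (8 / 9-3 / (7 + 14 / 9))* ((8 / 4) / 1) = 373 / 462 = 0.81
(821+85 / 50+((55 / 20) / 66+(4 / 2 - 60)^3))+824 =-23215831 / 120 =-193465.26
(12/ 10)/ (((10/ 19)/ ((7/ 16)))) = 399/ 400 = 1.00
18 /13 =1.38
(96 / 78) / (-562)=-8 / 3653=-0.00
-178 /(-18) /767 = 89 /6903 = 0.01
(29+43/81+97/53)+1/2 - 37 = -44123/8586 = -5.14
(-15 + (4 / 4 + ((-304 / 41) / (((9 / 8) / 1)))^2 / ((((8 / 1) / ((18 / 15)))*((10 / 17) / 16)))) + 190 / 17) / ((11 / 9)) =3364188272 / 23576025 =142.70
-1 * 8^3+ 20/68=-8699/17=-511.71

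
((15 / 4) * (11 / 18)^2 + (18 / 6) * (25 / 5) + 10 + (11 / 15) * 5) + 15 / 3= 15149 / 432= 35.07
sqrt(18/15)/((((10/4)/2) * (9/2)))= 8 * sqrt(30)/225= 0.19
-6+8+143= 145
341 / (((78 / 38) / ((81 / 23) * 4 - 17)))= -434093 / 897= -483.94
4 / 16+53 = 53.25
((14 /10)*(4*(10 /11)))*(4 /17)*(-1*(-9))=2016 /187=10.78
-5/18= -0.28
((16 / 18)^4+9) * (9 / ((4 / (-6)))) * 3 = -63145 / 162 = -389.78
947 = 947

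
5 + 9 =14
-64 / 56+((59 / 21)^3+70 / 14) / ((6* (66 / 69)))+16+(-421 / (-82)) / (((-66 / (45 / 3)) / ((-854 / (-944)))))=438525019547 / 23656891104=18.54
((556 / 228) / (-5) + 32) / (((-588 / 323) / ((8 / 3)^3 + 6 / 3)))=-362.88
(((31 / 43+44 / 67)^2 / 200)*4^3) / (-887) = -126023688 / 184056070175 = -0.00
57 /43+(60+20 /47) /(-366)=429197 /369843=1.16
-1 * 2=-2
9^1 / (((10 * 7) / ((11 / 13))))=99 / 910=0.11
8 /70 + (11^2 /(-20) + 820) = 113969 /140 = 814.06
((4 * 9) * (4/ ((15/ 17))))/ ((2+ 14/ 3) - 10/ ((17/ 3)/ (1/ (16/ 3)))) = 332928/ 12925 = 25.76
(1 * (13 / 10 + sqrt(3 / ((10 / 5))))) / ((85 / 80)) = 2.38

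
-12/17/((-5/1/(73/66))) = 146/935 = 0.16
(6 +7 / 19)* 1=121 / 19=6.37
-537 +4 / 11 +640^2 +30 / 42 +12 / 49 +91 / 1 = 409155.32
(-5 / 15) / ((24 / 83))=-83 / 72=-1.15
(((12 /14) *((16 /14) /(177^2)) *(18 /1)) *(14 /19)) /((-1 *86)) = -96 /19907839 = -0.00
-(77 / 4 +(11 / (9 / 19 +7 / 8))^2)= -14418261 / 168100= -85.77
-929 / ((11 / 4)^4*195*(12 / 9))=-59456 / 951665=-0.06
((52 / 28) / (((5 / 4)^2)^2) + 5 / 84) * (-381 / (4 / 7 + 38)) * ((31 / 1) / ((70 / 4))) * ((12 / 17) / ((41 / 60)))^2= -112629696 / 7354375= -15.31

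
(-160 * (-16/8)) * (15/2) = 2400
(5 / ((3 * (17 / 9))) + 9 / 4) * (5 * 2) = 1065 / 34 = 31.32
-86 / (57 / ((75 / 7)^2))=-161250 / 931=-173.20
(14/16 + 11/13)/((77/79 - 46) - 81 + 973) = 14141/6958744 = 0.00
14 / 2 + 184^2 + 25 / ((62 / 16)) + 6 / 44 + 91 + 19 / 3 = 69496321 / 2046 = 33966.92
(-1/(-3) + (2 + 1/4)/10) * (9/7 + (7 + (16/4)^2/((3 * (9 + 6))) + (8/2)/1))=7.06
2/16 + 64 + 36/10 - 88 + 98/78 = -29669/1560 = -19.02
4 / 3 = 1.33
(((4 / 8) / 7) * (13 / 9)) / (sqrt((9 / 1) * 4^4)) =13 / 6048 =0.00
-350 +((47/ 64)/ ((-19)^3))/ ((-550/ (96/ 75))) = -66017874953/ 188622500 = -350.00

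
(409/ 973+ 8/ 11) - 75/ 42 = -13659/ 21406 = -0.64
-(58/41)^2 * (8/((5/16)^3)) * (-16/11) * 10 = 3527409664/462275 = 7630.54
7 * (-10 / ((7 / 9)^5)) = -590490 / 2401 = -245.94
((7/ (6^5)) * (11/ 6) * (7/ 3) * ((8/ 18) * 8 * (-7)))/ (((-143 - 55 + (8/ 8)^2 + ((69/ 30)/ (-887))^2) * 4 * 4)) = 74211985925/ 2440589454876744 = 0.00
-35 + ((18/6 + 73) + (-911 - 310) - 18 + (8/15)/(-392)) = -880531/735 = -1198.00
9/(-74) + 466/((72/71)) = 611929/1332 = 459.41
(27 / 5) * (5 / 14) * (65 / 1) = 1755 / 14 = 125.36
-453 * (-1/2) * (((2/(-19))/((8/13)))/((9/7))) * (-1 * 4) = 13741/114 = 120.54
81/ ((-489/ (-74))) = 1998/ 163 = 12.26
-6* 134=-804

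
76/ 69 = 1.10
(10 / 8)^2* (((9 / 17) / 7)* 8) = 225 / 238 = 0.95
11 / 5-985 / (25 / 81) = -15946 / 5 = -3189.20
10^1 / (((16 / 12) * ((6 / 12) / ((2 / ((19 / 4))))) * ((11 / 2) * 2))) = 120 / 209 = 0.57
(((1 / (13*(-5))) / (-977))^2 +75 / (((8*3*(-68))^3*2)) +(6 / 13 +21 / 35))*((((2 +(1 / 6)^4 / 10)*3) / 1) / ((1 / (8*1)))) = 321567780168591624169607 / 6310718449990336512000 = 50.96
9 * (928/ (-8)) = -1044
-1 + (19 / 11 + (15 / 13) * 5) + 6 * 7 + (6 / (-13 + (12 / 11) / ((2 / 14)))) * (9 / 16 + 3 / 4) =3174221 / 67496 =47.03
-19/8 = -2.38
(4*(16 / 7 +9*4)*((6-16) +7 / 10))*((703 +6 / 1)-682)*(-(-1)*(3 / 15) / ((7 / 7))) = -1345896 / 175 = -7690.83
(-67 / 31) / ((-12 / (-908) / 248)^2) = -761071879.11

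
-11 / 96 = -0.11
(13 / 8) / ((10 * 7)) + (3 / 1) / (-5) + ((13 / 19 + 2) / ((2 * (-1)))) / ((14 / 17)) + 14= 125483 / 10640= 11.79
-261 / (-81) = 29 / 9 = 3.22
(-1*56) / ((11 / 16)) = -896 / 11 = -81.45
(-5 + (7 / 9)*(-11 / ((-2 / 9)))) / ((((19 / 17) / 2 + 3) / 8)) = 9112 / 121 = 75.31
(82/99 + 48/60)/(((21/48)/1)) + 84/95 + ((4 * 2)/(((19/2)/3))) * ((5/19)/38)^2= 39519058256/8579683035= 4.61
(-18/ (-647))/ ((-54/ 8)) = -8/ 1941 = -0.00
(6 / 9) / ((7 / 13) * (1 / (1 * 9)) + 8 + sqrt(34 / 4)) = 147108 / 1545785 - 9126 * sqrt(34) / 1545785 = 0.06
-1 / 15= -0.07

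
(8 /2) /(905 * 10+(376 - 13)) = 4 /9413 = 0.00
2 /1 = 2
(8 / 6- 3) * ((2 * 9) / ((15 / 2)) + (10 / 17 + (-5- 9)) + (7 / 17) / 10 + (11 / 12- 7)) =17395 / 612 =28.42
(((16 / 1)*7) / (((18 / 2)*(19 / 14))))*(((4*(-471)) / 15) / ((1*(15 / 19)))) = -984704 / 675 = -1458.82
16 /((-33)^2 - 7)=8 /541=0.01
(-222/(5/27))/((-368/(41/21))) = 40959/6440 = 6.36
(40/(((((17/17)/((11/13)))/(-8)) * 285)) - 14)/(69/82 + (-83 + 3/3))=908396/4931355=0.18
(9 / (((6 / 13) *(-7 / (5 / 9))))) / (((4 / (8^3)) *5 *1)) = -832 / 21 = -39.62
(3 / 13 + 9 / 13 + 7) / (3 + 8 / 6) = 309 / 169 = 1.83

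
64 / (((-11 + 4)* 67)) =-64 / 469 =-0.14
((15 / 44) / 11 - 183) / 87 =-29519 / 14036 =-2.10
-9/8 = -1.12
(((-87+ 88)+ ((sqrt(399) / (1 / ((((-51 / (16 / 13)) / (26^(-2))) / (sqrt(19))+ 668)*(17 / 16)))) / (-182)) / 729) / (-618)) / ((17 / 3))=-2873*sqrt(21) / 44851968 - 1 / 3502+ 167*sqrt(399) / 109326672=-0.00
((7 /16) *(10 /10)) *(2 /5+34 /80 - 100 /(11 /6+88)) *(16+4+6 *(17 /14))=-1186683 /344960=-3.44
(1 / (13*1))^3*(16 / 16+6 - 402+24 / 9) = -1177 / 6591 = -0.18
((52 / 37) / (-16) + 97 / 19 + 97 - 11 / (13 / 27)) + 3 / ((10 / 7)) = 14854763 / 182780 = 81.27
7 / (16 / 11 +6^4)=77 / 14272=0.01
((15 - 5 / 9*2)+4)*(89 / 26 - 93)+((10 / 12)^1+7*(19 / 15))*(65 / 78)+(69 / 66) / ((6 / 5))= -2050805 / 1287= -1593.48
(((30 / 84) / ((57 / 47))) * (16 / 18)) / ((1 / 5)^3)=117500 / 3591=32.72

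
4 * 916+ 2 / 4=7329 / 2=3664.50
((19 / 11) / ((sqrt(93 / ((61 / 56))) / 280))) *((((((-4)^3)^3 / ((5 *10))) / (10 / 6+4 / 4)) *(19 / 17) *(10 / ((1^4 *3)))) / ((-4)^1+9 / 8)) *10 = 1892679680 *sqrt(79422) / 399993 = 1333506.50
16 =16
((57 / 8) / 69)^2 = 361 / 33856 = 0.01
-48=-48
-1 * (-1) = 1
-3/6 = -1/2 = -0.50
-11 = -11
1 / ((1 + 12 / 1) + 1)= 1 / 14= 0.07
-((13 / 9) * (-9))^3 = 2197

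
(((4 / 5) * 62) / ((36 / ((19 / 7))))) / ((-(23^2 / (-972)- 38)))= 127224 / 1311275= 0.10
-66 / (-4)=33 / 2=16.50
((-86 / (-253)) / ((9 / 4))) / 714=172 / 812889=0.00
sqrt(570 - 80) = 7*sqrt(10) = 22.14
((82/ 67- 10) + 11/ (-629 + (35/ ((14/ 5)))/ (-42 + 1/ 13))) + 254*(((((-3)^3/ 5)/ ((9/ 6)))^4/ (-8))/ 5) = -30887839052402/ 28723528125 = -1075.35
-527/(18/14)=-3689/9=-409.89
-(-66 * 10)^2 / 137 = -435600 / 137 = -3179.56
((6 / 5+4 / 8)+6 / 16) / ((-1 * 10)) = -83 / 400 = -0.21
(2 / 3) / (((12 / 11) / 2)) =11 / 9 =1.22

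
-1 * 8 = -8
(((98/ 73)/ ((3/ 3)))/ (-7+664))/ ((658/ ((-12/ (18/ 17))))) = -238/ 6762501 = -0.00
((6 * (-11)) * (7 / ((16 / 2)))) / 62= -231 / 248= -0.93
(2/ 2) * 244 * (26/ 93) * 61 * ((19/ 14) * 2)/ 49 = 7352696/ 31899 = 230.50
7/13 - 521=-6766/13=-520.46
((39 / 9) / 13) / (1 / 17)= 17 / 3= 5.67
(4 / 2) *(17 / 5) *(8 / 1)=272 / 5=54.40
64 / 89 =0.72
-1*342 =-342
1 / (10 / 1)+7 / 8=39 / 40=0.98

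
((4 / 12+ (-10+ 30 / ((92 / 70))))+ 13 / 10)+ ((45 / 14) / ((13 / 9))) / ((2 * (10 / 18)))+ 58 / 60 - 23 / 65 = 714759 / 41860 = 17.07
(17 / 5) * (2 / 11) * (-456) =-15504 / 55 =-281.89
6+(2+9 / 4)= 41 / 4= 10.25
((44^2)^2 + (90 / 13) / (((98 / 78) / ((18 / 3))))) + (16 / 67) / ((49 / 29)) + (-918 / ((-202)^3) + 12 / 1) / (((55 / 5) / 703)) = 79706372944403673 / 21261291436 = 3748896.12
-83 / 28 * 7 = -83 / 4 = -20.75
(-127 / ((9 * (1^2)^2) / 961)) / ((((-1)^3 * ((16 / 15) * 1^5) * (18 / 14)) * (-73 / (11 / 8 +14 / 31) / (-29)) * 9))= 603404305 / 756864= 797.24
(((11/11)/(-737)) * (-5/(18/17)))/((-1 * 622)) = -85/8251452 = -0.00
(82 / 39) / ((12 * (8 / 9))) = 41 / 208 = 0.20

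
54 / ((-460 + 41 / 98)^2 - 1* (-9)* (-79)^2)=57624 / 285328733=0.00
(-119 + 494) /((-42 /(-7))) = 125 /2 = 62.50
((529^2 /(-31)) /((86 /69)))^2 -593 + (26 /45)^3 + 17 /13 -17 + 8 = 441668871540011510453 /8419788526500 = 52456052.80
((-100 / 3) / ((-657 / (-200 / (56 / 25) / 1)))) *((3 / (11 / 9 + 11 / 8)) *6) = -3000000 / 95557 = -31.39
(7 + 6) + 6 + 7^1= 26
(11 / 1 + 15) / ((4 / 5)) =65 / 2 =32.50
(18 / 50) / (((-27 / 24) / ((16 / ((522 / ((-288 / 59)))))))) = 2048 / 42775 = 0.05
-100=-100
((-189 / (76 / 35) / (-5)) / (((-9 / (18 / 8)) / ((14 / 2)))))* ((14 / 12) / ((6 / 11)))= -79233 / 1216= -65.16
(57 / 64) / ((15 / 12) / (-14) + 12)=399 / 5336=0.07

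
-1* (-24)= 24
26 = 26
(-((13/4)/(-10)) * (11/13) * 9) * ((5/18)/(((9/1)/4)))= 11/36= 0.31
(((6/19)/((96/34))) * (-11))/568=-187/86336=-0.00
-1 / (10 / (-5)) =1 / 2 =0.50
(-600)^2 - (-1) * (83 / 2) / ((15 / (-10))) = 1079917 / 3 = 359972.33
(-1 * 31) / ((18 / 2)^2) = -31 / 81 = -0.38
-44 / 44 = -1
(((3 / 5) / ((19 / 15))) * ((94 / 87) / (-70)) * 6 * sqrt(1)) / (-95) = 846 / 1832075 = 0.00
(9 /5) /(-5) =-9 /25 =-0.36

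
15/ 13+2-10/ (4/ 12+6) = 1.57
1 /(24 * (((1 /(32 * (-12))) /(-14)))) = 224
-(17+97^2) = -9426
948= 948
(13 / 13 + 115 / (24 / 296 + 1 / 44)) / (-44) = -187389 / 7436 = -25.20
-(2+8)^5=-100000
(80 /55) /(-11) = -16 /121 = -0.13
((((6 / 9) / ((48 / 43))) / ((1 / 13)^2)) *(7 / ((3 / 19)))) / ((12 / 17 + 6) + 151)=2347241 / 82728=28.37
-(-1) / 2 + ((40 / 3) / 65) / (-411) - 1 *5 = -144277 / 32058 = -4.50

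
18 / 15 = 1.20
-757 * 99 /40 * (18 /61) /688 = -674487 /839360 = -0.80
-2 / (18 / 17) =-1.89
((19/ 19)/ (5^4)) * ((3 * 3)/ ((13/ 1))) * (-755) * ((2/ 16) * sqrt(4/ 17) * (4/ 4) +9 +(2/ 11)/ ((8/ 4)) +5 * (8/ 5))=-255492/ 17875 -1359 * sqrt(17)/ 110500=-14.34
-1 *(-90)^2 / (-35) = 1620 / 7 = 231.43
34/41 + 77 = 3191/41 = 77.83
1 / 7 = 0.14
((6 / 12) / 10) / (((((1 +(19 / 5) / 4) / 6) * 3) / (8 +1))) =6 / 13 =0.46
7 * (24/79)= 168/79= 2.13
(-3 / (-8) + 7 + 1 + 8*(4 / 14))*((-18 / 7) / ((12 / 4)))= -9.14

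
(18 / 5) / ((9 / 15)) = 6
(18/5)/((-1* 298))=-9/745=-0.01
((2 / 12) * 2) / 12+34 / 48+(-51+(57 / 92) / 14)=-50.22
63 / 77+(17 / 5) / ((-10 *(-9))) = 4237 / 4950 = 0.86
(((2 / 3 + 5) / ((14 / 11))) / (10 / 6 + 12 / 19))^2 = 12623809 / 3363556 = 3.75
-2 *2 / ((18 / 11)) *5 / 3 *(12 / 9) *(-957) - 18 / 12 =280639 / 54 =5197.02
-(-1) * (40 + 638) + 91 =769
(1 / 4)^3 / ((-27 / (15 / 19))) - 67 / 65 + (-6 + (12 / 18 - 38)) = -44.36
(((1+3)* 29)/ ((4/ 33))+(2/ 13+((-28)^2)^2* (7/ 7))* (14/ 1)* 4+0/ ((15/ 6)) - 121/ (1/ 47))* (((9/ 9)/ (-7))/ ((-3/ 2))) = 894816380/ 273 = 3277715.68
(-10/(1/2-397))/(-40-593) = -20/501969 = -0.00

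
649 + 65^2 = 4874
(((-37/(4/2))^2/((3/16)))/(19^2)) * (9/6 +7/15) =161542/16245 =9.94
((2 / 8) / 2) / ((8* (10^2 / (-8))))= -1 / 800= -0.00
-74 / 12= -37 / 6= -6.17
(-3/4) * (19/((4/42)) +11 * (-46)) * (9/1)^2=148959/8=18619.88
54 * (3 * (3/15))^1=162/5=32.40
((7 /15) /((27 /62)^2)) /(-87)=-26908 /951345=-0.03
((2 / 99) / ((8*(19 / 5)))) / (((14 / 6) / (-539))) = -35 / 228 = -0.15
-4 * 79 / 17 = -316 / 17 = -18.59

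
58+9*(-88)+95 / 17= -12383 / 17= -728.41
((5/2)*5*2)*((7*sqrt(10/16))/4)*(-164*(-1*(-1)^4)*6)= 21525*sqrt(10)/2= 34034.01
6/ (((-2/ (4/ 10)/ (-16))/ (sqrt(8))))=192*sqrt(2)/ 5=54.31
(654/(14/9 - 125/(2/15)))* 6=-70632/16847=-4.19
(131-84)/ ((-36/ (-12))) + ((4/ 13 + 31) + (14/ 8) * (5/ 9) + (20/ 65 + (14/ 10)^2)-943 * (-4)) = 44719907/ 11700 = 3822.21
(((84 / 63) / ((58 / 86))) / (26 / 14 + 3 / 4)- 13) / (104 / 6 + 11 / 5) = -0.63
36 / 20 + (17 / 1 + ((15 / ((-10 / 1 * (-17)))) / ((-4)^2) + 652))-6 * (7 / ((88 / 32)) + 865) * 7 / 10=-88948731 / 29920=-2972.89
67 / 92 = 0.73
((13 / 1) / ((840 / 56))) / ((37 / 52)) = 676 / 555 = 1.22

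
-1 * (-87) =87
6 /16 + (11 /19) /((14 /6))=663 /1064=0.62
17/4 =4.25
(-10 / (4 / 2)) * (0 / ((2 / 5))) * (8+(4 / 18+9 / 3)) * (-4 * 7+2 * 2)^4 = 0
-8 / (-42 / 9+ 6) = -6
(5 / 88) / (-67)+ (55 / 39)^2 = 17827795 / 8967816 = 1.99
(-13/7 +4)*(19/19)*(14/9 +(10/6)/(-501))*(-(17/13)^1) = -198305/45591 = -4.35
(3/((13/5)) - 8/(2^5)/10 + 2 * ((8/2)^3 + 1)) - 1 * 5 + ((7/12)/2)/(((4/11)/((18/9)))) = 398527/3120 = 127.73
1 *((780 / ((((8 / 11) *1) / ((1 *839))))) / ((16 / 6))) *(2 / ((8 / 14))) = 37792755 / 32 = 1181023.59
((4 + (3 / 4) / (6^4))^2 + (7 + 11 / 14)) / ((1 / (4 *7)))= 666.13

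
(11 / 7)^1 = 11 / 7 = 1.57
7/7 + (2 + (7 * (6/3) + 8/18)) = 17.44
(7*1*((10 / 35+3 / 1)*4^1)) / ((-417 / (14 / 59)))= -1288 / 24603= -0.05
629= 629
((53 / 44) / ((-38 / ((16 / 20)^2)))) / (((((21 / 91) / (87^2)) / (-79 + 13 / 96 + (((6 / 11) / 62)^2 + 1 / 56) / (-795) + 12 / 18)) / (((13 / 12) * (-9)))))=-27617423491086819 / 54438112960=-507317.80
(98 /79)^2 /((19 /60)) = 576240 /118579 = 4.86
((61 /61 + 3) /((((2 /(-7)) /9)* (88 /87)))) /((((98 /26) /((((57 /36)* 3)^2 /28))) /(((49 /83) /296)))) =-3674619 /69183488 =-0.05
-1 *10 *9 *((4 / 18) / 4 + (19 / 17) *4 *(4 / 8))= -3505 / 17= -206.18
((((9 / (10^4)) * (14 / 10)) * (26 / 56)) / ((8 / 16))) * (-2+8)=351 / 50000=0.01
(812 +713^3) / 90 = 362467909 / 90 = 4027421.21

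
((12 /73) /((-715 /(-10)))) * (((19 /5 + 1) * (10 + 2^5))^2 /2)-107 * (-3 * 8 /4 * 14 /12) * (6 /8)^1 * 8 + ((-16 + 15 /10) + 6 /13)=2362701461 /521950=4526.68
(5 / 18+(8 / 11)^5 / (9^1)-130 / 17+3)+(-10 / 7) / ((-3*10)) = -1483050323 / 344971242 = -4.30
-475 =-475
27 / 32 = 0.84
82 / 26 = 41 / 13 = 3.15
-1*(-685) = 685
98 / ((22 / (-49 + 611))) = 2503.45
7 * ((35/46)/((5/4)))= 98/23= 4.26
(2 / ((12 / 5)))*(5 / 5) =5 / 6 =0.83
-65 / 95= -13 / 19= -0.68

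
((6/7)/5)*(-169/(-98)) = 507/1715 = 0.30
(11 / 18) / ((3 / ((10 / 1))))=55 / 27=2.04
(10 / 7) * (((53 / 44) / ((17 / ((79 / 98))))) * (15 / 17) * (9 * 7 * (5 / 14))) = 14131125 / 8723176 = 1.62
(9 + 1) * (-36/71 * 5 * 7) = -12600/71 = -177.46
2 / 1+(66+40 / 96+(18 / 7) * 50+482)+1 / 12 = 9507 / 14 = 679.07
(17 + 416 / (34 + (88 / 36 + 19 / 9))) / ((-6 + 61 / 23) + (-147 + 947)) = 221789 / 6358081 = 0.03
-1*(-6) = 6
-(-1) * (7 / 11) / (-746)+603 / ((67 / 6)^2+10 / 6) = 178104005 / 37329094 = 4.77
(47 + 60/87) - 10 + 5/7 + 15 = 10841/203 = 53.40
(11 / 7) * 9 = 99 / 7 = 14.14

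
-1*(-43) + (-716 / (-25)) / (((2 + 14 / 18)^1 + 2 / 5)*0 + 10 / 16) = 11103 / 125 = 88.82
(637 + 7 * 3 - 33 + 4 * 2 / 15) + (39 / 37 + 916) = 856136 / 555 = 1542.59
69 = 69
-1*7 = -7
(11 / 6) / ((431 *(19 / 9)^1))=0.00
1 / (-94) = -0.01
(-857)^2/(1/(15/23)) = 478988.48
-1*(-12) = 12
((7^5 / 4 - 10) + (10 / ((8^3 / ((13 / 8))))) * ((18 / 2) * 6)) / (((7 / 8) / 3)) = 12882321 / 896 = 14377.59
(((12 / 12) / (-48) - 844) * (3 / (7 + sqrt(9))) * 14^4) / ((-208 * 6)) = 97271713 / 12480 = 7794.21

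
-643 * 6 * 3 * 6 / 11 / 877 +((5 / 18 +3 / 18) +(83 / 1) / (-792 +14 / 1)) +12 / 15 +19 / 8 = -3.69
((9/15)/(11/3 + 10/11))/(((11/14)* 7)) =18/755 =0.02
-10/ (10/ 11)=-11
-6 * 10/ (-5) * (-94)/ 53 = -1128/ 53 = -21.28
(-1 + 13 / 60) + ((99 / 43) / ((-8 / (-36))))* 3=78169 / 2580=30.30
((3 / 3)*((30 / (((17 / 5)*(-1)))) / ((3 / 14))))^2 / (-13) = -490000 / 3757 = -130.42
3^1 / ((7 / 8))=3.43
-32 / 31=-1.03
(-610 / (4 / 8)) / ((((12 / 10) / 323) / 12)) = -3940600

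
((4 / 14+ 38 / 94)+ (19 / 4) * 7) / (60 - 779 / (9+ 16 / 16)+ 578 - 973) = -223325 / 2716882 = -0.08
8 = 8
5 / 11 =0.45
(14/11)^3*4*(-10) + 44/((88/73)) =-122357/2662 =-45.96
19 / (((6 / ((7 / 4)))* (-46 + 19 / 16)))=-266 / 2151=-0.12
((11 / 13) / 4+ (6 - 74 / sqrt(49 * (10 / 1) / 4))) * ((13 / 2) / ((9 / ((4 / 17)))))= -0.08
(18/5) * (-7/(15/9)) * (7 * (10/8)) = -132.30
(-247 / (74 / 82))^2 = 102556129 / 1369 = 74913.17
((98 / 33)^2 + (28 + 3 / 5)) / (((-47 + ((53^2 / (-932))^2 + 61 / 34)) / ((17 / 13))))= -51147085362992 / 37756674193095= -1.35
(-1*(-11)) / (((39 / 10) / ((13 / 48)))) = 55 / 72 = 0.76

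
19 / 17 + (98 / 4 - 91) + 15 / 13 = -28389 / 442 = -64.23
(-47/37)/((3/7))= -329/111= -2.96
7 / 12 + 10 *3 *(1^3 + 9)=3607 / 12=300.58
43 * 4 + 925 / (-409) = 69423 / 409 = 169.74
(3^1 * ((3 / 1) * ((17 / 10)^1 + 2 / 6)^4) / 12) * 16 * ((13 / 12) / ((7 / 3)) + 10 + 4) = 41537523 / 14000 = 2966.97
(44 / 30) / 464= 11 / 3480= 0.00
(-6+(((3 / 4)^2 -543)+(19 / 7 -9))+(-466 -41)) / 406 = -118913 / 45472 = -2.62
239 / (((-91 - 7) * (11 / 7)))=-239 / 154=-1.55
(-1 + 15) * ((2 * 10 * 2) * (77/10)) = 4312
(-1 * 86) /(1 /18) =-1548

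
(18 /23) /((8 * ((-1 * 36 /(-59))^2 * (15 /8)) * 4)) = 3481 /99360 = 0.04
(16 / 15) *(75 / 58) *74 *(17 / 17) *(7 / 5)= 4144 / 29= 142.90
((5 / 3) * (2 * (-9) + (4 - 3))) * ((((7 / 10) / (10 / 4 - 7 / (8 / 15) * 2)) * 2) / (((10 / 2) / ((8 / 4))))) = 952 / 1425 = 0.67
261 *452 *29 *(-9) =-30790692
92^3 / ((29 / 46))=35819648 / 29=1235160.28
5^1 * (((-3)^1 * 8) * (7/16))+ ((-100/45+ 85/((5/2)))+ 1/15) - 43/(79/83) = -468071/7110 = -65.83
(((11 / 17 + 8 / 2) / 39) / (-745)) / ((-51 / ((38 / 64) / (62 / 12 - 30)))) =-1501 / 20018197680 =-0.00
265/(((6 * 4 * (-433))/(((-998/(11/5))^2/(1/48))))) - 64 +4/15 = -198005882708/785895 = -251949.54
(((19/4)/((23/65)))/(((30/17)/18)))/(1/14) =88179/46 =1916.93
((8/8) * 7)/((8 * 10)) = 7/80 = 0.09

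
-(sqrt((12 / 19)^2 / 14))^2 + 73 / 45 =181231 / 113715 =1.59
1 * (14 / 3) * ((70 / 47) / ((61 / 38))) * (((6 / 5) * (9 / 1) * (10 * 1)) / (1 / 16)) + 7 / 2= 42920549 / 5734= 7485.27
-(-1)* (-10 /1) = -10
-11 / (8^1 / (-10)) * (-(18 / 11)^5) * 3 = -7085880 / 14641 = -483.98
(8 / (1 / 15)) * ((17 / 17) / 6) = 20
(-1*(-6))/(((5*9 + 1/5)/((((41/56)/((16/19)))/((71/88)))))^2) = 5507082075/1614877655552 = 0.00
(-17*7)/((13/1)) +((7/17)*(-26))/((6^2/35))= -77819/3978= -19.56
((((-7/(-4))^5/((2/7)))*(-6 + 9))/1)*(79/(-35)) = -3983259/10240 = -388.99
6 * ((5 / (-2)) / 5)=-3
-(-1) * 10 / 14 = 0.71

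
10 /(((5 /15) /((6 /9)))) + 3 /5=103 /5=20.60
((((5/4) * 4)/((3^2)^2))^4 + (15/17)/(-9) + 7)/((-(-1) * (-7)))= -5050825889/5122559799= -0.99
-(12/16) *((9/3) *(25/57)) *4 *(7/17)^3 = -0.28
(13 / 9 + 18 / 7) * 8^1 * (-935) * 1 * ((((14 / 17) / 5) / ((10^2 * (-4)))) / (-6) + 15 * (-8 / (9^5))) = 3657065159 / 62001450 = 58.98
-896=-896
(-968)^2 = 937024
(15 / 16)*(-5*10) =-46.88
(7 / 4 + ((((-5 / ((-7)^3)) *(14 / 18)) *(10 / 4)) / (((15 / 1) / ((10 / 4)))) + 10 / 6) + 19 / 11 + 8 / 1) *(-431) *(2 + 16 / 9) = -21408.95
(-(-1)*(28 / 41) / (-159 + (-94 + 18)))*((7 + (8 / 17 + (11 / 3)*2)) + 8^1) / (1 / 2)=-65128 / 491385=-0.13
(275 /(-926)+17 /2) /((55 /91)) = 345618 /25465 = 13.57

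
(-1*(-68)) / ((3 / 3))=68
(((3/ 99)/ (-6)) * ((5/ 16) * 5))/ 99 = -0.00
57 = 57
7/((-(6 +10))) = -7/16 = -0.44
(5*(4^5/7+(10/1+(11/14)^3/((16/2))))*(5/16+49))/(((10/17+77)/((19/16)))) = 4373321057025/7412400128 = 590.00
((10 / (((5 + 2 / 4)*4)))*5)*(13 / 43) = 325 / 473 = 0.69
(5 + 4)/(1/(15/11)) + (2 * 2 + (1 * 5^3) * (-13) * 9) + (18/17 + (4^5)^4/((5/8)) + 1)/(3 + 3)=1644869313199861/5610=293203086131.88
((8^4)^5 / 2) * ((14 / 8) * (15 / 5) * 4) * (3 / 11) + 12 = 36317027395115679876 / 11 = 3301547945010516352.36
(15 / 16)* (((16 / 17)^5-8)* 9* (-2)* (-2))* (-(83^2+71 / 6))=1691224.14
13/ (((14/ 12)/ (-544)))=-42432/ 7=-6061.71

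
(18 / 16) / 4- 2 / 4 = -7 / 32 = -0.22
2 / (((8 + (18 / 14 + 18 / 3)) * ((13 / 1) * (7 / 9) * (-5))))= -18 / 6955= -0.00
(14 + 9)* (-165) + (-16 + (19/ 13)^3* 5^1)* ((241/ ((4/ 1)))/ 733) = -24446093717/ 6441604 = -3795.03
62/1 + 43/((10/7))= 921/10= 92.10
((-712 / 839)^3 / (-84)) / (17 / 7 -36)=-90236032 / 416365751895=-0.00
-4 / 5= -0.80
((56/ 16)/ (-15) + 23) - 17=173/ 30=5.77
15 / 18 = 5 / 6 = 0.83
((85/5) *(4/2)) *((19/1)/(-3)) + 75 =-421/3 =-140.33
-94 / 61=-1.54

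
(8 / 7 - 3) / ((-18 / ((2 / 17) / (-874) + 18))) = 248339 / 133722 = 1.86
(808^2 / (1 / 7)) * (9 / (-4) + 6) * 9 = 154239120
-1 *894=-894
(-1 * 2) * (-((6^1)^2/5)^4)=3359232/625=5374.77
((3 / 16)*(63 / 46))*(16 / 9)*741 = 15561 / 46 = 338.28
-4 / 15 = -0.27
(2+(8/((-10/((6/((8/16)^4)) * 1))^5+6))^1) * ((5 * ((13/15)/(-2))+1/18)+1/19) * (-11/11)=1793817734720/261428336793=6.86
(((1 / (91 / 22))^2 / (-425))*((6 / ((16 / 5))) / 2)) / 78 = -121 / 73204040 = -0.00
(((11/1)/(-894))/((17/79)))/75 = -869/1139850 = -0.00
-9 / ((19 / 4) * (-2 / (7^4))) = 2274.63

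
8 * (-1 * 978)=-7824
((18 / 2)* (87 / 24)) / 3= 87 / 8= 10.88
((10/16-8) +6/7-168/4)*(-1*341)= 926497/56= 16544.59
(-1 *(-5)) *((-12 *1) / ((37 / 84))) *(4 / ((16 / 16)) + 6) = -50400 / 37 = -1362.16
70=70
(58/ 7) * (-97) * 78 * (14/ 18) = -146276/ 3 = -48758.67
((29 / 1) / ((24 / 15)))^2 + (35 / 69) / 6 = 4353295 / 13248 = 328.60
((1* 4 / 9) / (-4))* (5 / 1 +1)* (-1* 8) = 16 / 3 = 5.33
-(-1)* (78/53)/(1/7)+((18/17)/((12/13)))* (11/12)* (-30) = -76557/3604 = -21.24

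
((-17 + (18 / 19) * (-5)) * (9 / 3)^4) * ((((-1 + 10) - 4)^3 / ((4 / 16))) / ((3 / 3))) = -16726500 / 19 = -880342.11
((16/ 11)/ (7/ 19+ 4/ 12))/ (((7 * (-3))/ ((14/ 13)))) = -0.11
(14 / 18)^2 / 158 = 49 / 12798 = 0.00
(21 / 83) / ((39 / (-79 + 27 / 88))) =-48475 / 94952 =-0.51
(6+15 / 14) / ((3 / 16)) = 264 / 7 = 37.71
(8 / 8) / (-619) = -1 / 619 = -0.00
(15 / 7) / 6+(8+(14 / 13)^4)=3879461 / 399854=9.70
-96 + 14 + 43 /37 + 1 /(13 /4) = -38735 /481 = -80.53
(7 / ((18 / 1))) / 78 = 7 / 1404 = 0.00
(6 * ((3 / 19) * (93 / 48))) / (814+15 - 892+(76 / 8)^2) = 279 / 4142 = 0.07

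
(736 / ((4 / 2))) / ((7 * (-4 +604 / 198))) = -18216 / 329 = -55.37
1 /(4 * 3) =1 /12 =0.08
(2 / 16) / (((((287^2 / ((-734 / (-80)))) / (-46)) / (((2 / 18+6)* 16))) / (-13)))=1207063 / 1482642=0.81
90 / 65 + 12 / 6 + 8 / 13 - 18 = -14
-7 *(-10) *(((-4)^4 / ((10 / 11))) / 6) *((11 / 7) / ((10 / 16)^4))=63438848 / 1875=33834.05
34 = 34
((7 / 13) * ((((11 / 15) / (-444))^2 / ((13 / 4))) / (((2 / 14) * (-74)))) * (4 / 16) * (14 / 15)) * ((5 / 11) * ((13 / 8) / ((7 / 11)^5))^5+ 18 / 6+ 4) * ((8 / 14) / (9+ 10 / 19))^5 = -5478628981579109070577852935125555597563 / 1699487908937456426733208395365517726191391552000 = -0.00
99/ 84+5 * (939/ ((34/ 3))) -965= -261589/ 476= -549.56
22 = 22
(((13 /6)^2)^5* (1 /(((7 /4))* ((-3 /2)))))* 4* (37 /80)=-5100764198413 /3174474240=-1606.81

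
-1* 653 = -653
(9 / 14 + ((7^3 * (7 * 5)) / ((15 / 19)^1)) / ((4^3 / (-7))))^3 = -11156342414890325563 / 2427715584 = -4595407505.07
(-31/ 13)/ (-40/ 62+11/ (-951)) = 913911/ 251693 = 3.63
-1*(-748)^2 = -559504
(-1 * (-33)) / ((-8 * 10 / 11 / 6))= -1089 / 40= -27.22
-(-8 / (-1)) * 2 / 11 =-16 / 11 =-1.45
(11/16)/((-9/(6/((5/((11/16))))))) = -121/1920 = -0.06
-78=-78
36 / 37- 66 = -2406 / 37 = -65.03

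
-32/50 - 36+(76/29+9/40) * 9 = -11.03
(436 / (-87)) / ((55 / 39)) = -5668 / 1595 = -3.55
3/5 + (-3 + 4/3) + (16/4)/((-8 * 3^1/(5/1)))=-19/10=-1.90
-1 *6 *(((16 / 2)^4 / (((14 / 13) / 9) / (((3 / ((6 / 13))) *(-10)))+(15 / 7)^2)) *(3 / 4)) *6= -41211555840 / 1710439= -24094.14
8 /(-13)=-8 /13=-0.62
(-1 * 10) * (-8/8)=10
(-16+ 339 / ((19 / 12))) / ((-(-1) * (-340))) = -941 / 1615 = -0.58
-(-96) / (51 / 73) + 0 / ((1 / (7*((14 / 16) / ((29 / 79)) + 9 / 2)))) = 2336 / 17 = 137.41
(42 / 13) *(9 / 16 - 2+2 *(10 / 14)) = -3 / 104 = -0.03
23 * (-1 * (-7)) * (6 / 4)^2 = 1449 / 4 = 362.25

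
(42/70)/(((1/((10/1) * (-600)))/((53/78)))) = -31800/13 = -2446.15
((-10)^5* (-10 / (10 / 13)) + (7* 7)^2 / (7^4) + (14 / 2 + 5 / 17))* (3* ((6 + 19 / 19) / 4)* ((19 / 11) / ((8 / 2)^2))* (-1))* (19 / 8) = -1749886.87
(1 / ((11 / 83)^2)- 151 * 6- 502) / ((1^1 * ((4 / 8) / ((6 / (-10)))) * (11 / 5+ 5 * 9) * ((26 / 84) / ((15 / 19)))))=154487655 / 1763333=87.61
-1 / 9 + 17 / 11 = 142 / 99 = 1.43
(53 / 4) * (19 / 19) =53 / 4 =13.25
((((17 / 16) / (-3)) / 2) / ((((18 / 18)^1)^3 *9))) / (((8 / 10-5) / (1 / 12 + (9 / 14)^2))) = 6205 / 2667168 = 0.00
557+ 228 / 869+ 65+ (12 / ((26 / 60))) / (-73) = 512855114 / 824681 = 621.88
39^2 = 1521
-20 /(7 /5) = -100 /7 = -14.29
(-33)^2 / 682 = 99 / 62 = 1.60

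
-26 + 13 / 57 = -1469 / 57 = -25.77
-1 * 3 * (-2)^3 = 24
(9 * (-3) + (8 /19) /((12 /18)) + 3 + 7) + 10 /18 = -15.81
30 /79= 0.38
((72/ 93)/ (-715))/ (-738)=4/ 2726295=0.00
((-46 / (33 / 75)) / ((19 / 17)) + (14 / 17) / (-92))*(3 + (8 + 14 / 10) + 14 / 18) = -3022236953 / 2451570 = -1232.78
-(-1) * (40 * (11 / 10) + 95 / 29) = 1371 / 29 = 47.28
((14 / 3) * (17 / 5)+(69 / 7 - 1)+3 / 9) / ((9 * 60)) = 877 / 18900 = 0.05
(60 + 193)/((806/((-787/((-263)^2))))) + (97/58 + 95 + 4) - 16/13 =6183350837/62182931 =99.44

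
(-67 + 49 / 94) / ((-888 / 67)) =139561 / 27824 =5.02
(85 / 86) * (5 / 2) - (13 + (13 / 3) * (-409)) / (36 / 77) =17486933 / 4644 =3765.49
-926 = -926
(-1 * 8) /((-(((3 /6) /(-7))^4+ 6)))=307328 /230497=1.33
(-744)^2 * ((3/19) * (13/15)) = 7195968/95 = 75747.03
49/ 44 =1.11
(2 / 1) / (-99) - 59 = -5843 / 99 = -59.02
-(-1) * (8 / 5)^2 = 64 / 25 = 2.56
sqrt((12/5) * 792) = 12 * sqrt(330)/5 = 43.60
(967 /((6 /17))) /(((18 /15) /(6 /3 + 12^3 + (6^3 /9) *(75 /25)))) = 74057695 /18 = 4114316.39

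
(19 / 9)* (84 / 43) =532 / 129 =4.12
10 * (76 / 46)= 380 / 23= 16.52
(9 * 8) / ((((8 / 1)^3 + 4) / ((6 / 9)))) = 4 / 43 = 0.09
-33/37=-0.89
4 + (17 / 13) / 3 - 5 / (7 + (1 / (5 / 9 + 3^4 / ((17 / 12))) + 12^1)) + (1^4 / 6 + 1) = 6996239 / 1310244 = 5.34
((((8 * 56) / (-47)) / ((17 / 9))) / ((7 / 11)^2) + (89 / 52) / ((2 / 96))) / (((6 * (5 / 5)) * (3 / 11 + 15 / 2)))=18580012 / 12433239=1.49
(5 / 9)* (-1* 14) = -70 / 9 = -7.78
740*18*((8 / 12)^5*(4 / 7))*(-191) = -36183040 / 189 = -191444.66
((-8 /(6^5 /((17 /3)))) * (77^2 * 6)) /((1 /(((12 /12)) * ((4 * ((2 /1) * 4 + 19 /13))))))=-8265026 /1053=-7849.03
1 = 1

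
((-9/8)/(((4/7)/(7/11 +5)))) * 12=-5859/44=-133.16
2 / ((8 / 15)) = 15 / 4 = 3.75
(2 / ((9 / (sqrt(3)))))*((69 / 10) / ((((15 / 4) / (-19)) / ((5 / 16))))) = -437*sqrt(3) / 180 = -4.21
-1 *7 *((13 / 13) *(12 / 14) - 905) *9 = 56961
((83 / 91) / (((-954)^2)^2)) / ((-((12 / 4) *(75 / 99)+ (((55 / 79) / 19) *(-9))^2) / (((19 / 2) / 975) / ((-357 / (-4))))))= -39082808347 / 774246302427735503418780000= -0.00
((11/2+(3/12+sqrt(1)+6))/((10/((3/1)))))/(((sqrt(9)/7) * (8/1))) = 357/320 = 1.12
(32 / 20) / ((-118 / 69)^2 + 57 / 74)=0.43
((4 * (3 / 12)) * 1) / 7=1 / 7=0.14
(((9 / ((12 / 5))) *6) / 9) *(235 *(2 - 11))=-10575 / 2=-5287.50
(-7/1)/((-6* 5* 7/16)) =8/15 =0.53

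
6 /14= 3 /7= 0.43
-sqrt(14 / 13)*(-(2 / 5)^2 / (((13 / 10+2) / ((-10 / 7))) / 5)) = -80*sqrt(182) / 3003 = -0.36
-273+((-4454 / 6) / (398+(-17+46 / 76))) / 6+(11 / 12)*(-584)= -6208064 / 7677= -808.66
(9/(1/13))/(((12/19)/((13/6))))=3211/8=401.38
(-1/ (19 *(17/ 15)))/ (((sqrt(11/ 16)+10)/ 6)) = -14400/ 513247+360 *sqrt(11)/ 513247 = -0.03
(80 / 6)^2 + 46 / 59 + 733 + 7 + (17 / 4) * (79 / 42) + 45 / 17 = 469721015 / 505512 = 929.20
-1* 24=-24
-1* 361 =-361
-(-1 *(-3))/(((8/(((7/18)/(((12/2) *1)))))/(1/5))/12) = -7/120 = -0.06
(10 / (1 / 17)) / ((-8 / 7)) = -595 / 4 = -148.75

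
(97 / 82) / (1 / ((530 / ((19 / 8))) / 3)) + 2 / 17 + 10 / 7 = 24901168 / 278103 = 89.54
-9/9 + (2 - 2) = -1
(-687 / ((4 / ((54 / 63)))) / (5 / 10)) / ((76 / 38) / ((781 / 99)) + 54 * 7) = -16259 / 20888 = -0.78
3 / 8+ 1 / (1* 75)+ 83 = 50033 / 600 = 83.39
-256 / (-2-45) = 256 / 47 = 5.45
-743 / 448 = -1.66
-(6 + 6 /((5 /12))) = -102 /5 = -20.40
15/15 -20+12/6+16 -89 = -90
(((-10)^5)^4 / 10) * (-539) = -5390000000000000000000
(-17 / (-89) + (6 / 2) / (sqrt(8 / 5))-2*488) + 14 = -85601 / 89 + 3*sqrt(10) / 4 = -959.44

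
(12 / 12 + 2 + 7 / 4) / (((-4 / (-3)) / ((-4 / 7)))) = -57 / 28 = -2.04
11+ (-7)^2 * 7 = 354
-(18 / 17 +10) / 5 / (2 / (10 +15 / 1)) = -470 / 17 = -27.65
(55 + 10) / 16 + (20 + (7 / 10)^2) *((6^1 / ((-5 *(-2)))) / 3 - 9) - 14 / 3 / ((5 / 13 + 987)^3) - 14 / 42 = -70022704129523401 / 396543099948000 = -176.58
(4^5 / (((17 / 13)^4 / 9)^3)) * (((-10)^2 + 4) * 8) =14470083556524191711232 / 582622237229761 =24836133.32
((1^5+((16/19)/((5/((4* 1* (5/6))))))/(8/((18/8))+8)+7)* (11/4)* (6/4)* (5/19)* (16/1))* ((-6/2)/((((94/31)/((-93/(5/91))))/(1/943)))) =3971862972/15999881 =248.24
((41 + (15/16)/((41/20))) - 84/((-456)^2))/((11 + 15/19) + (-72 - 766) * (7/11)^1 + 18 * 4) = -323982791/3512679264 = -0.09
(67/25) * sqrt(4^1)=134/25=5.36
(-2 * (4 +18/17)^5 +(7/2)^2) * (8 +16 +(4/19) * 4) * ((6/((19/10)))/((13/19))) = -758351.12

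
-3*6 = -18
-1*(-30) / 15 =2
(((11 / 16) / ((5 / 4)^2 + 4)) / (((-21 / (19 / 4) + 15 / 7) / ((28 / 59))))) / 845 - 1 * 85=-114277422689 / 1344439785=-85.00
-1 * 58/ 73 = -58/ 73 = -0.79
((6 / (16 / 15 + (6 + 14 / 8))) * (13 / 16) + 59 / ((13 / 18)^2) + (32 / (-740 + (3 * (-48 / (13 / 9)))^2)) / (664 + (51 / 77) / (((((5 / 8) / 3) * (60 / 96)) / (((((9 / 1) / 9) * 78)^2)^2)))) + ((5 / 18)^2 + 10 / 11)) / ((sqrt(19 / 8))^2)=1286464943317886690288069962 / 26649030982921205417876889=48.27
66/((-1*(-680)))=33/340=0.10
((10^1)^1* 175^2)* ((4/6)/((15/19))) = 2327500/9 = 258611.11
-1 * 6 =-6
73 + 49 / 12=925 / 12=77.08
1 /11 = 0.09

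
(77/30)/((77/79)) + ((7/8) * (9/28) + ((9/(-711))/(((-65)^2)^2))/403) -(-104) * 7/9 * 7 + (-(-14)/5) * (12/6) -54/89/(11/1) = 92084825932350448423/160236239274540000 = 574.68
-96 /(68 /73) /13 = -1752 /221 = -7.93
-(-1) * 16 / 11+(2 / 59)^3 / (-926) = 1521447588 / 1045995247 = 1.45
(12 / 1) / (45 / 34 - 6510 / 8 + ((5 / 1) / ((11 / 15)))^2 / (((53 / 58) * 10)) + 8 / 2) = -0.01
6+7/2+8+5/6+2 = 61/3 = 20.33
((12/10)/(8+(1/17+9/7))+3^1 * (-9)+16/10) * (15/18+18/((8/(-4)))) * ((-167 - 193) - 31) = -269203109/3336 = -80696.38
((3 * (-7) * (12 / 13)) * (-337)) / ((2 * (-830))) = -21231 / 5395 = -3.94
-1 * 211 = -211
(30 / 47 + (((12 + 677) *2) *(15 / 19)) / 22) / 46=492015 / 451858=1.09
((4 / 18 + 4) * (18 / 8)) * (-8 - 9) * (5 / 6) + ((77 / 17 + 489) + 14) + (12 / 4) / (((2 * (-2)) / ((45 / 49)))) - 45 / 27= 308702 / 833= 370.59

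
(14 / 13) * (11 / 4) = 2.96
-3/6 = -1/2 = -0.50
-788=-788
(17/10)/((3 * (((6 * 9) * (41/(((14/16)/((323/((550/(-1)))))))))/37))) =-14245/1009584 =-0.01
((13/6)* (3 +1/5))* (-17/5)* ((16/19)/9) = -2.21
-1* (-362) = 362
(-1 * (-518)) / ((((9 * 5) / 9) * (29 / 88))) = 45584 / 145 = 314.37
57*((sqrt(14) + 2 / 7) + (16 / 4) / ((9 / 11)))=57*sqrt(14) + 6194 / 21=508.23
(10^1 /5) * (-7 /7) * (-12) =24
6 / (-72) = -0.08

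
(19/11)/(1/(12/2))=114/11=10.36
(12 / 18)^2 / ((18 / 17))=34 / 81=0.42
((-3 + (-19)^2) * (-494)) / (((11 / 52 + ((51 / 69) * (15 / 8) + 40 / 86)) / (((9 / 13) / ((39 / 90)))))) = -29061408960 / 212143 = -136989.71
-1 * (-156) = 156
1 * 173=173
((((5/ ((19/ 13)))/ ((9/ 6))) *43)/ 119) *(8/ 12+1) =27950/ 20349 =1.37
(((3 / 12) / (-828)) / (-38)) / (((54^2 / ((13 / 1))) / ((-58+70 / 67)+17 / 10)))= -481273 / 245887384320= -0.00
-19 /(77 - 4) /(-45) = 19 /3285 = 0.01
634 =634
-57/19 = -3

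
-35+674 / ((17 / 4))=2101 / 17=123.59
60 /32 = 15 /8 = 1.88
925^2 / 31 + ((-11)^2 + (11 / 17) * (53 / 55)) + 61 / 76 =27723.23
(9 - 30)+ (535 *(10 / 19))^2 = 28614919 / 361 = 79265.70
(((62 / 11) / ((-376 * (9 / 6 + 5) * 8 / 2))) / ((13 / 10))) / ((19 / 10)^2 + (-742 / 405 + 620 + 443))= -313875 / 753566000473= -0.00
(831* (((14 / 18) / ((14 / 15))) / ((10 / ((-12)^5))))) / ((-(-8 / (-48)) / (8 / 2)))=413558784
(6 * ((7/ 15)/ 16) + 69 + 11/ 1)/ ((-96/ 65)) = -13897/ 256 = -54.29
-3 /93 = -1 /31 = -0.03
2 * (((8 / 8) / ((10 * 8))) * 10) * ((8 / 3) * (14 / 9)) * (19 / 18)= 266 / 243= 1.09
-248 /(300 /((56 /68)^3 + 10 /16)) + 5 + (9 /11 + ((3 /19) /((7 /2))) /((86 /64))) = 451867382657 /92721575100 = 4.87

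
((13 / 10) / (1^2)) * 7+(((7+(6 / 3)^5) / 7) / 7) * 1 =4849 / 490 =9.90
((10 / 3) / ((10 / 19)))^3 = 6859 / 27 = 254.04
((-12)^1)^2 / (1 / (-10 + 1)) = -1296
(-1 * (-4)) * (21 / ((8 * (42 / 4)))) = 1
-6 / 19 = -0.32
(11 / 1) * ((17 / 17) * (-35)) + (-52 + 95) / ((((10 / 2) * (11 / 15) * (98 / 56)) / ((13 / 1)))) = -22937 / 77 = -297.88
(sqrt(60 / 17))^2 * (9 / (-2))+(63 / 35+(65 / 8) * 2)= 737 / 340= 2.17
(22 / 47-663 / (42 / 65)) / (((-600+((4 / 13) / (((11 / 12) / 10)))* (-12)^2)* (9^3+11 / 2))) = 2474439 / 206704120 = 0.01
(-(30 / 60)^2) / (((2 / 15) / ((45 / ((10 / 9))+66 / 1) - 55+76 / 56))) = -2775 / 28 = -99.11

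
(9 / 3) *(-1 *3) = -9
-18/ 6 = -3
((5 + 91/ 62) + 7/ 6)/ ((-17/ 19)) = -13490/ 1581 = -8.53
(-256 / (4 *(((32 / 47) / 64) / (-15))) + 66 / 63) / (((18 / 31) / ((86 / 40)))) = 1263058823 / 3780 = 334142.55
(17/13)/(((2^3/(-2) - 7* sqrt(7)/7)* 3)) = -68/351+ 17* sqrt(7)/351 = -0.07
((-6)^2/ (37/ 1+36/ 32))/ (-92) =-72/ 7015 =-0.01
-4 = -4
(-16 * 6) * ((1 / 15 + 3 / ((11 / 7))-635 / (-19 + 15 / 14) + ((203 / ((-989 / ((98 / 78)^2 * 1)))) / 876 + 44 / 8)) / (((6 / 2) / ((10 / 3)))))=-12484744563069488 / 2728709367813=-4575.33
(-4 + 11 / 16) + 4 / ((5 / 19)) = 951 / 80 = 11.89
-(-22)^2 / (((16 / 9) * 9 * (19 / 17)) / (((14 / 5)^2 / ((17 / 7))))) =-41503 / 475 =-87.37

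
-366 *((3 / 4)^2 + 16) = -48495 / 8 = -6061.88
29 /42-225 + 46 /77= -223.71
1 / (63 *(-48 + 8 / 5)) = -5 / 14616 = -0.00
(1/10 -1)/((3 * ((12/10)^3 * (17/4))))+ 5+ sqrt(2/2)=3647/612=5.96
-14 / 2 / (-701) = 7 / 701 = 0.01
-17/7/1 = -2.43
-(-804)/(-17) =-804/17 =-47.29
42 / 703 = 0.06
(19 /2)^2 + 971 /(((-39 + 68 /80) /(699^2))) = -37954250237 /3052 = -12435861.81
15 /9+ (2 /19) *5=125 /57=2.19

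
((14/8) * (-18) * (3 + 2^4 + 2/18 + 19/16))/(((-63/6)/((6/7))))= 2923/56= 52.20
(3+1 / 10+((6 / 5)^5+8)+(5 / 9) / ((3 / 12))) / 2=889343 / 112500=7.91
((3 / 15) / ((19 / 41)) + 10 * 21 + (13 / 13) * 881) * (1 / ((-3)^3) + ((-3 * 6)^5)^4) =11896322582999193854352423876862 / 855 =13913827582455197490470670000.00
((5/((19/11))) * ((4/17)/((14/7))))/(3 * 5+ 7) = 5/323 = 0.02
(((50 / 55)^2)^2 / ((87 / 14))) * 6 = 280000 / 424589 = 0.66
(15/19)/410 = 3/1558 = 0.00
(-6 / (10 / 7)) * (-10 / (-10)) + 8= 3.80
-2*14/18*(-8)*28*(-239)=-749504/9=-83278.22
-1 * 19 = -19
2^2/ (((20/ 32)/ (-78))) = -2496/ 5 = -499.20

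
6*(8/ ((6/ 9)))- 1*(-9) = 81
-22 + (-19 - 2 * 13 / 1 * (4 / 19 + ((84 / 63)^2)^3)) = -2667131 / 13851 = -192.56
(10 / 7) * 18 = 180 / 7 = 25.71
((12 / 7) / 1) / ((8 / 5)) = 15 / 14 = 1.07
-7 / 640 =-0.01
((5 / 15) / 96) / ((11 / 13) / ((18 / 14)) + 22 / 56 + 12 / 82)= 3731 / 1286552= 0.00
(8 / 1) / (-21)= -8 / 21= -0.38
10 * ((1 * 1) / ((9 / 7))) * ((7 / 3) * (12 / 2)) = 980 / 9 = 108.89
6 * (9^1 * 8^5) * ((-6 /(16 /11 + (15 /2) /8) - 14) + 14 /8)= -10994171904 /421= -26114422.57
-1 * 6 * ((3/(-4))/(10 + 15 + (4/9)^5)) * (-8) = -2125764/1477249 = -1.44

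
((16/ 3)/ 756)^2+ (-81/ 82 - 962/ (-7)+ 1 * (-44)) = 2436933859/ 26362098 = 92.44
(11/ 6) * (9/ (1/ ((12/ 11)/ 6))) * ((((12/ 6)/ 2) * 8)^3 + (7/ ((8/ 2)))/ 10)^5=10827123532556353893621/ 102400000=105733628247620.64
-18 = -18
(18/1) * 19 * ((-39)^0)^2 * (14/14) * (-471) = -161082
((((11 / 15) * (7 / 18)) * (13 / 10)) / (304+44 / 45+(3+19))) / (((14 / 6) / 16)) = 286 / 36785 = 0.01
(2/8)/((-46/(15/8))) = -15/1472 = -0.01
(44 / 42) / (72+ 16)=0.01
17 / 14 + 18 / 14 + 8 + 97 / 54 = 332 / 27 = 12.30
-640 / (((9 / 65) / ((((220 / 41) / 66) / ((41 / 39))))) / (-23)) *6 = 248768000 / 5043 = 49329.37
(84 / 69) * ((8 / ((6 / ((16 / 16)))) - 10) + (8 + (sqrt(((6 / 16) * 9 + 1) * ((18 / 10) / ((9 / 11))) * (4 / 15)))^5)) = -56 / 69 + 41503 * sqrt(2310) / 155250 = 12.04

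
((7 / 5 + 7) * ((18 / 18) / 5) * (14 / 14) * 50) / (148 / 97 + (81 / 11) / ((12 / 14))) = 179256 / 21589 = 8.30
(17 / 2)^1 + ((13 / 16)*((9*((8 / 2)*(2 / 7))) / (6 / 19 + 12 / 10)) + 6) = 4483 / 224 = 20.01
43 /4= 10.75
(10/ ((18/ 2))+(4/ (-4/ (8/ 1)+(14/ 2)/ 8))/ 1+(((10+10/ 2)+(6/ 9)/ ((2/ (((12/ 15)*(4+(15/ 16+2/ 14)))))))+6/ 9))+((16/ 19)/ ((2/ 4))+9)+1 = 969173/ 23940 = 40.48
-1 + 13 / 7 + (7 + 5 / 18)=1025 / 126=8.13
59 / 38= 1.55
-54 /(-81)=2 /3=0.67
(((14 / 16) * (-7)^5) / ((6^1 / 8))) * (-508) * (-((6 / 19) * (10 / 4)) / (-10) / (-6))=-14941423 / 114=-131065.11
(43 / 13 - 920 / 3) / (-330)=11831 / 12870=0.92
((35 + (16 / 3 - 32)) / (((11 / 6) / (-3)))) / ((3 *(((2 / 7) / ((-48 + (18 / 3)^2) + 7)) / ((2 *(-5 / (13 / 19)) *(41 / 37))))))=-6816250 / 5291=-1288.27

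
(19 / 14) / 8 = 19 / 112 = 0.17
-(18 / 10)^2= -81 / 25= -3.24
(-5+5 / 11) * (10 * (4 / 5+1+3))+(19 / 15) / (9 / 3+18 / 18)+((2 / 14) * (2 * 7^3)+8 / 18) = -236453 / 1980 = -119.42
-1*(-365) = 365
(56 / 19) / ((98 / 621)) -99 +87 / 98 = -147909 / 1862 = -79.44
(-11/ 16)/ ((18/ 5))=-55/ 288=-0.19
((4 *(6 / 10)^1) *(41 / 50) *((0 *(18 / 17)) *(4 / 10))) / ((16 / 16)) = 0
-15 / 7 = -2.14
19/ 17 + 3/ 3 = 36/ 17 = 2.12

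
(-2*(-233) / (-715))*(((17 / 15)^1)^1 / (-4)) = 3961 / 21450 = 0.18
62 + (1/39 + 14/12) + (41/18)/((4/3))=20249/312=64.90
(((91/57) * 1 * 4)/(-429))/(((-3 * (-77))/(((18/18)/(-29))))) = 0.00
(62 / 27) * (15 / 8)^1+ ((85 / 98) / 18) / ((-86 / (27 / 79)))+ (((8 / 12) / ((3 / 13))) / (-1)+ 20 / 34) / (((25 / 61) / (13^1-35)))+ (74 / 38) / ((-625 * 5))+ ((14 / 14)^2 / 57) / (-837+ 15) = 70602448401706519 / 552428377725000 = 127.80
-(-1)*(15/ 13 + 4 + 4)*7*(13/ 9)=833/ 9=92.56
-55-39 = -94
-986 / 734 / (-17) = 29 / 367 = 0.08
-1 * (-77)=77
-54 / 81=-2 / 3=-0.67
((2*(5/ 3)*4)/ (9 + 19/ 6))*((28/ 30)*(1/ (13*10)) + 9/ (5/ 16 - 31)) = -2191408/ 6989385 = -0.31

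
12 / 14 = 0.86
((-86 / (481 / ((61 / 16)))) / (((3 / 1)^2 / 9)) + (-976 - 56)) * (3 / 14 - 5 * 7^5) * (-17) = -6113560667597 / 4144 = -1475280083.88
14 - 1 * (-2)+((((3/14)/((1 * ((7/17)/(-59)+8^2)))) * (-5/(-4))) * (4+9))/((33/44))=2888527/179718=16.07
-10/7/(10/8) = -8/7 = -1.14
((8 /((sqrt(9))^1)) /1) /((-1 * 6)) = -4 /9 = -0.44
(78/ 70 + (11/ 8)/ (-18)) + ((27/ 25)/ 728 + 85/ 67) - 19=-52339319/ 3135600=-16.69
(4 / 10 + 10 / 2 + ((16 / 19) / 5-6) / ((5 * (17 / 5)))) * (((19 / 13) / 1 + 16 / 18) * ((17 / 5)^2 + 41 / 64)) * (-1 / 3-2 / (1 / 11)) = -4351794117 / 1343680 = -3238.71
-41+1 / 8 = -327 / 8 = -40.88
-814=-814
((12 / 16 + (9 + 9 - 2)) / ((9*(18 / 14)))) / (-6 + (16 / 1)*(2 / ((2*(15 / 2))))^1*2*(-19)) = -2345 / 141048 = -0.02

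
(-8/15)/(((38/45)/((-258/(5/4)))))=12384/95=130.36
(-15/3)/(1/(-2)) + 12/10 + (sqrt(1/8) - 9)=sqrt(2)/4 + 11/5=2.55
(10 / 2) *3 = 15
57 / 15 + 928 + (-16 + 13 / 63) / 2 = 923.90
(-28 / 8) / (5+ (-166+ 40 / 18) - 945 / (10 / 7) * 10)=0.00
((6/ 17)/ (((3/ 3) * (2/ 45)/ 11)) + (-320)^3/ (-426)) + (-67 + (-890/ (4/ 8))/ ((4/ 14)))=256042868/ 3621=70710.54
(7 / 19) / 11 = 7 / 209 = 0.03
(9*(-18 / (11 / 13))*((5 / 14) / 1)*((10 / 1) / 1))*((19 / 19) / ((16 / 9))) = -236925 / 616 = -384.62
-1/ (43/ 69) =-69/ 43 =-1.60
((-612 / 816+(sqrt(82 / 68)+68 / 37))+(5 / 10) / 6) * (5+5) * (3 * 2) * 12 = 360 * sqrt(1394) / 17+31200 / 37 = 1633.89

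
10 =10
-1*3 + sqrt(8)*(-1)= -3- 2*sqrt(2)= -5.83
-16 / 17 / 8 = -2 / 17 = -0.12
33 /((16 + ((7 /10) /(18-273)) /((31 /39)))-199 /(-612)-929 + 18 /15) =-15651900 /432314153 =-0.04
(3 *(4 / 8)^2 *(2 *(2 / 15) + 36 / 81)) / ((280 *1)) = 1 / 525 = 0.00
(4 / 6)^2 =4 / 9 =0.44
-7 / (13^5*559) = -7 / 207552787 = -0.00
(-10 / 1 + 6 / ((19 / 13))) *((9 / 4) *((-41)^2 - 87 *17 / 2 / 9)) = -402906 / 19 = -21205.58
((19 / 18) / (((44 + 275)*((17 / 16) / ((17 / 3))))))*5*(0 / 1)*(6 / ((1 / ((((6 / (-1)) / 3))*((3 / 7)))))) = 0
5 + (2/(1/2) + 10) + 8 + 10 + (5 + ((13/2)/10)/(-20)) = 16787/400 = 41.97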